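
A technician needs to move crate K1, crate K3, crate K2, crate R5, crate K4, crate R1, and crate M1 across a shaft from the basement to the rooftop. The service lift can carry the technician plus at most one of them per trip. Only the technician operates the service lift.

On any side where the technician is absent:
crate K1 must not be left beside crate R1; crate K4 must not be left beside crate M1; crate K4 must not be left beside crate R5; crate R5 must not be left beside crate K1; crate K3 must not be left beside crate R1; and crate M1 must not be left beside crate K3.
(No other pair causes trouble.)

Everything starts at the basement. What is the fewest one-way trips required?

impossible

Whatever the first load, the items left behind include a forbidden pair without the technician. No opening move is safe, so no plan exists.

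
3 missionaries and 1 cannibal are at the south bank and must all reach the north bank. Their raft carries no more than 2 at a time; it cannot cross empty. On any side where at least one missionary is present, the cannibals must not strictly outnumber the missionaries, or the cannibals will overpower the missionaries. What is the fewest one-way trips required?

5

Counting alone: each trip to the north bank takes at most 2 across and each return brings at least 1 back, so after t trips out (and t−1 returns) at most 2t − (t−1) of the 4 are across; that first reaches 4 at t = 3, so at least 5 crossings are needed.
The plan below uses exactly 5 crossings, so it is optimal:
1. 1 missionary and 1 cannibal → the north bank.  (the south bank: 2M 0C; the north bank: 1M 1C)
2. 1 cannibal ← the south bank.  (the south bank: 2M 1C; the north bank: 1M 0C)
3. 1 missionary and 1 cannibal → the north bank.  (the south bank: 1M 0C; the north bank: 2M 1C)
4. 1 cannibal ← the south bank.  (the south bank: 1M 1C; the north bank: 2M 0C)
5. 1 missionary and 1 cannibal → the north bank.  (the south bank: 0M 0C; the north bank: 3M 1C)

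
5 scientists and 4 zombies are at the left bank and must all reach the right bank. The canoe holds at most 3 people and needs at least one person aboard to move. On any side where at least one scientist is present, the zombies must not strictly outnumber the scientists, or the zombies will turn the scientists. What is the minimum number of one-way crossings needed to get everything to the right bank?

Counting alone: each trip to the right bank takes at most 3 across and each return brings at least 1 back, so after t trips out (and t−1 returns) at most 3t − (t−1) of the 9 are across; that first reaches 9 at t = 4, so at least 7 crossings are needed.
The plan below uses exactly 7 crossings, so it is optimal:
1. 3 zombies → the right bank.  (the left bank: 5S 1Z; the right bank: 0S 3Z)
2. 1 zombie ← the left bank.  (the left bank: 5S 2Z; the right bank: 0S 2Z)
3. 3 scientists → the right bank.  (the left bank: 2S 2Z; the right bank: 3S 2Z)
4. 1 scientist ← the left bank.  (the left bank: 3S 2Z; the right bank: 2S 2Z)
5. 2 scientists and 1 zombie → the right bank.  (the left bank: 1S 1Z; the right bank: 4S 3Z)
6. 1 scientist ← the left bank.  (the left bank: 2S 1Z; the right bank: 3S 3Z)
7. 2 scientists and 1 zombie → the right bank.  (the left bank: 0S 0Z; the right bank: 5S 4Z)

7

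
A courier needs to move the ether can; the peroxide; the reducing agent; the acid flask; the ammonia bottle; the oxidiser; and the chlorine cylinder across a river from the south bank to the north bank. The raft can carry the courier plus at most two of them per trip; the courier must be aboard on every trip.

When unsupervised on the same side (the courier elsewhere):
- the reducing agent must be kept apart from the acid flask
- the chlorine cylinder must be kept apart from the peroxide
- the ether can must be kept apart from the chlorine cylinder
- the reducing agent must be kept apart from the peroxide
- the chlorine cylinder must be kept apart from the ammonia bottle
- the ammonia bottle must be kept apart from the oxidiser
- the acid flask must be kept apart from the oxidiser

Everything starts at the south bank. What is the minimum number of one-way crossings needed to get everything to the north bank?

Whatever the first load, the items left behind include a forbidden pair without the courier. No opening move is safe, so no plan exists.

impossible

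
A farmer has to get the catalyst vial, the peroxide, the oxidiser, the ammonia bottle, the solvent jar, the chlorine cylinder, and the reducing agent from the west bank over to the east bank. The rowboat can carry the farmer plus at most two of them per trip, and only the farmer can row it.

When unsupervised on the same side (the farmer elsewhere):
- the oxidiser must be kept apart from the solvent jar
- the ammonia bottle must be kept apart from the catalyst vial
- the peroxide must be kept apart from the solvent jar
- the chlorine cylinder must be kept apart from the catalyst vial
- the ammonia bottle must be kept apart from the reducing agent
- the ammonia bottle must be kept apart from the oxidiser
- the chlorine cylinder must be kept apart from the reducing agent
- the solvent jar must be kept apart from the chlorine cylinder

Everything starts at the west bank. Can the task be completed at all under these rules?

Whatever the first load, the items left behind include a forbidden pair without the farmer. No opening move is safe, so no plan exists.

No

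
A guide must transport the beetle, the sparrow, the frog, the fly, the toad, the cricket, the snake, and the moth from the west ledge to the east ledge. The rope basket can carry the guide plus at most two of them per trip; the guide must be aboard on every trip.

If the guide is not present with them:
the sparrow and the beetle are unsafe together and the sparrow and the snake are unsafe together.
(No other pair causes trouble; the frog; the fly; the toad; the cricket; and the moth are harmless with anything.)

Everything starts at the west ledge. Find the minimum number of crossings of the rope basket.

7

Counting alone: the guide can take at most 2 across per trip to the east ledge, so moving all 8 needs at least 4 loaded trips out, with a return between consecutive ones — at least 7 crossings.
The plan below uses exactly 7 crossings, so it is optimal:
1. Guide goes to the east ledge with the beetle and the snake.
2. Guide goes back to the west ledge alone.
3. Guide goes to the east ledge with the fly and the frog.
4. Guide goes back to the west ledge alone.
5. Guide goes to the east ledge with the cricket and the toad.
6. Guide goes back to the west ledge alone.
7. Guide goes to the east ledge with the moth and the sparrow.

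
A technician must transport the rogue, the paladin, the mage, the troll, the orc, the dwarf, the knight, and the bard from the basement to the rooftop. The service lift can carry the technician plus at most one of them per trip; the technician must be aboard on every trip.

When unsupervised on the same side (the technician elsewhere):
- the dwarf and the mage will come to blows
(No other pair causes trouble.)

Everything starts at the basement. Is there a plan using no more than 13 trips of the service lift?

Counting alone: the technician can take at most 1 across per trip to the rooftop, so moving all 8 needs at least 8 loaded trips out, with a return between consecutive ones — at least 15 crossings.
Since 13 < 15, 13 crossings cannot be enough. (The shortest complete plan in fact takes 15:)
1. Technician goes to the rooftop with the mage.
2. Technician goes back to the basement alone.
3. Technician goes to the rooftop with the rogue.
4. Technician goes back to the basement alone.
5. Technician goes to the rooftop with the paladin.
6. Technician goes back to the basement alone.
7. Technician goes to the rooftop with the troll.
8. Technician goes back to the basement alone.
9. Technician goes to the rooftop with the orc.
10. Technician goes back to the basement alone.
11. Technician goes to the rooftop with the knight.
12. Technician goes back to the basement alone.
13. Technician goes to the rooftop with the bard.
14. Technician goes back to the basement alone.
15. Technician goes to the rooftop with the dwarf.

No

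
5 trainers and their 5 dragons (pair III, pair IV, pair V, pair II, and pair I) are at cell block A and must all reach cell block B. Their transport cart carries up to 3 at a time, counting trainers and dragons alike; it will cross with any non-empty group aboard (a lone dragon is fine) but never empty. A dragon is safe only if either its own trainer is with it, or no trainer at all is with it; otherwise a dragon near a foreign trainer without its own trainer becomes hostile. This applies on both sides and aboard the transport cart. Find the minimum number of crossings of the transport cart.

Counting alone: each trip to cell block B takes at most 3 across and each return brings at least 1 back, so after t trips out (and t−1 returns) at most 3t − (t−1) of the 10 are across; that first reaches 10 at t = 5, so at least 9 crossings are needed.
The safety rule pushes this higher. Following every safe sequence of crossings, the most of the 10 that can be at cell block B as the transport cart arrives there on crossing 9 is 9 — never all 10.
So no plan with fewer than 11 crossings exists, and this one achieves 11:
1. dragon III and trainer III cross → cell block B.
2. trainer III crosses ← cell block A.
3. dragon II, dragon IV, and dragon V cross → cell block B.
4. dragon III crosses ← cell block A.
5. trainer II, trainer IV, and trainer V cross → cell block B.
6. dragon IV and trainer IV cross ← cell block A.
7. trainer I, trainer III, and trainer IV cross → cell block B.
8. dragon V crosses ← cell block A.
9. dragon III and dragon IV cross → cell block B.
10. dragon III crosses ← cell block A.
11. dragon I, dragon III, and dragon V cross → cell block B.

11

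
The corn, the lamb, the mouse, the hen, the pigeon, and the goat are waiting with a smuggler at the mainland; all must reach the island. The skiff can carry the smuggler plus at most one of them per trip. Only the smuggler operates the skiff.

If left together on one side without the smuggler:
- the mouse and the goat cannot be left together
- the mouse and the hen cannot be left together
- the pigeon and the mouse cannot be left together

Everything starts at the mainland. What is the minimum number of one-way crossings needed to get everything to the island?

impossible

Following every safe sequence of crossings from the start, the most of the 6 that can be at the island as the skiff arrives there on crossings 1, 3, 5, 7 is 1, 2, 3, 4 respectively; the best ever achieved is 4 of 6.
From crossing 9 on, no configuration arises that was not already reachable earlier: only 36 distinct safe configurations (who is on which side, and where the skiff is) can ever be reached, none of them has everyone across, and every continuation just revisits them. So no valid plan exists.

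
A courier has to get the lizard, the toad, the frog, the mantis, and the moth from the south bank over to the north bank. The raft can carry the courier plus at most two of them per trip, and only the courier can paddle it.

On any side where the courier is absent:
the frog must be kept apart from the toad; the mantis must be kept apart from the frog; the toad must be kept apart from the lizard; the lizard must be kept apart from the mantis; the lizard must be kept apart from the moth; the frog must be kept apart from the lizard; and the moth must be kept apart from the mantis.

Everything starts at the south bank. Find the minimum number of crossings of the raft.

impossible

Whatever the first load, the items left behind include a forbidden pair without the courier. No opening move is safe, so no plan exists.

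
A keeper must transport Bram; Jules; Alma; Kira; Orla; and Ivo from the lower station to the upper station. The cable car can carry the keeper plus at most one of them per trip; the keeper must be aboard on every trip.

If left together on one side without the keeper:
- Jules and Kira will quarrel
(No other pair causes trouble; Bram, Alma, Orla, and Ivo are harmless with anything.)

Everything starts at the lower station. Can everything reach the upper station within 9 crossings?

Counting alone: the keeper can take at most 1 across per trip to the upper station, so moving all 6 needs at least 6 loaded trips out, with a return between consecutive ones — at least 11 crossings.
Since 9 < 11, 9 crossings cannot be enough. (The shortest complete plan in fact takes 11:)
1. Keeper goes to the upper station with Jules.  [the lower station: Alma, Bram, Ivo, Kira, Orla | the upper station: Jules]
2. Keeper goes back to the lower station alone.  [the lower station: Alma, Bram, Ivo, Kira, Orla | the upper station: Jules]
3. Keeper goes to the upper station with Bram.  [the lower station: Alma, Ivo, Kira, Orla | the upper station: Bram, Jules]
4. Keeper goes back to the lower station alone.  [the lower station: Alma, Ivo, Kira, Orla | the upper station: Bram, Jules]
5. Keeper goes to the upper station with Alma.  [the lower station: Ivo, Kira, Orla | the upper station: Alma, Bram, Jules]
6. Keeper goes back to the lower station alone.  [the lower station: Ivo, Kira, Orla | the upper station: Alma, Bram, Jules]
7. Keeper goes to the upper station with Orla.  [the lower station: Ivo, Kira | the upper station: Alma, Bram, Jules, Orla]
8. Keeper goes back to the lower station alone.  [the lower station: Ivo, Kira | the upper station: Alma, Bram, Jules, Orla]
9. Keeper goes to the upper station with Ivo.  [the lower station: Kira | the upper station: Alma, Bram, Ivo, Jules, Orla]
10. Keeper goes back to the lower station alone.  [the lower station: Kira | the upper station: Alma, Bram, Ivo, Jules, Orla]
11. Keeper goes to the upper station with Kira.  [the lower station: — | the upper station: Alma, Bram, Ivo, Jules, Kira, Orla]

No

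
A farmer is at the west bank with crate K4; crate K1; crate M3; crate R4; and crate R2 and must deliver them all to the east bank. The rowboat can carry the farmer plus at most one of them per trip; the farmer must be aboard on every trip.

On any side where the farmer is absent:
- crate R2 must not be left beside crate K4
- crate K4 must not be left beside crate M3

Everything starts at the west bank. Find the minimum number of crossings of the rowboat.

Counting alone: the farmer can take at most 1 across per trip to the east bank, so moving all 5 needs at least 5 loaded trips out, with a return between consecutive ones — at least 9 crossings.
The safety rule pushes this higher. Following every safe sequence of crossings, the most of the 5 that can be at the east bank as the rowboat arrives there on crossing 9 is 4 — never all 5.
So no plan with fewer than 11 crossings exists, and this one achieves 11:
1. Farmer goes to the east bank with crate K4.
2. Farmer goes back to the west bank alone.
3. Farmer goes to the east bank with crate K1.
4. Farmer goes back to the west bank alone.
5. Farmer goes to the east bank with crate M3.
6. Farmer goes back to the west bank with crate K4.
7. Farmer goes to the east bank with crate R2.
8. Farmer goes back to the west bank alone.
9. Farmer goes to the east bank with crate R4.
10. Farmer goes back to the west bank alone.
11. Farmer goes to the east bank with crate K4.

11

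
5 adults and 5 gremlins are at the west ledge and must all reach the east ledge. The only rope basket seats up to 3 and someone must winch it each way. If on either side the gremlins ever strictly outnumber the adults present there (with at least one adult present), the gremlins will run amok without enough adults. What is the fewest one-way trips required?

11

Counting alone: each trip to the east ledge takes at most 3 across and each return brings at least 1 back, so after t trips out (and t−1 returns) at most 3t − (t−1) of the 10 are across; that first reaches 10 at t = 5, so at least 9 crossings are needed.
The safety rule pushes this higher. Following every safe sequence of crossings, the most of the 10 that can be at the east ledge as the rope basket arrives there on crossing 9 is 9 — never all 10.
So no plan with fewer than 11 crossings exists, and this one achieves 11:
1. 2 gremlins → the east ledge.  (the west ledge: 5A 3G; the east ledge: 0A 2G)
2. 1 gremlin ← the west ledge.  (the west ledge: 5A 4G; the east ledge: 0A 1G)
3. 3 gremlins → the east ledge.  (the west ledge: 5A 1G; the east ledge: 0A 4G)
4. 1 gremlin ← the west ledge.  (the west ledge: 5A 2G; the east ledge: 0A 3G)
5. 3 adults → the east ledge.  (the west ledge: 2A 2G; the east ledge: 3A 3G)
6. 1 adult and 1 gremlin ← the west ledge.  (the west ledge: 3A 3G; the east ledge: 2A 2G)
7. 3 adults → the east ledge.  (the west ledge: 0A 3G; the east ledge: 5A 2G)
8. 1 gremlin ← the west ledge.  (the west ledge: 0A 4G; the east ledge: 5A 1G)
9. 2 gremlins → the east ledge.  (the west ledge: 0A 2G; the east ledge: 5A 3G)
10. 1 gremlin ← the west ledge.  (the west ledge: 0A 3G; the east ledge: 5A 2G)
11. 3 gremlins → the east ledge.  (the west ledge: 0A 0G; the east ledge: 5A 5G)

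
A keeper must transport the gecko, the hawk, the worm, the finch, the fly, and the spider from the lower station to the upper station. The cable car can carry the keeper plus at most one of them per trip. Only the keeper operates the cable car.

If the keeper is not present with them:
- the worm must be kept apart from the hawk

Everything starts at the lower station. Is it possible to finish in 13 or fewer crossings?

Yes — this plan uses 11 crossings (≤ 13):
1. Keeper goes to the upper station with the hawk.
2. Keeper goes back to the lower station alone.
3. Keeper goes to the upper station with the gecko.
4. Keeper goes back to the lower station alone.
5. Keeper goes to the upper station with the finch.
6. Keeper goes back to the lower station alone.
7. Keeper goes to the upper station with the fly.
8. Keeper goes back to the lower station alone.
9. Keeper goes to the upper station with the spider.
10. Keeper goes back to the lower station alone.
11. Keeper goes to the upper station with the worm.

Yes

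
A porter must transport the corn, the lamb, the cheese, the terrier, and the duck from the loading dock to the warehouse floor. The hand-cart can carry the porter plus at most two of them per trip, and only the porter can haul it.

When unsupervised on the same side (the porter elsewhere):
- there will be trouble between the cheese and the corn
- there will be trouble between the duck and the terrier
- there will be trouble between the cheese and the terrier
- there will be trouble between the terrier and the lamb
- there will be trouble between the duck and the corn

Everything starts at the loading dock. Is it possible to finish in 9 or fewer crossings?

Yes

Yes — this plan uses 7 crossings (≤ 9):
1. Porter goes to the warehouse floor with the corn and the terrier.
2. Porter goes back to the loading dock alone.
3. Porter goes to the warehouse floor with the lamb.
4. Porter goes back to the loading dock with the terrier.
5. Porter goes to the warehouse floor with the cheese and the duck.
6. Porter goes back to the loading dock with the corn.
7. Porter goes to the warehouse floor with the corn and the terrier.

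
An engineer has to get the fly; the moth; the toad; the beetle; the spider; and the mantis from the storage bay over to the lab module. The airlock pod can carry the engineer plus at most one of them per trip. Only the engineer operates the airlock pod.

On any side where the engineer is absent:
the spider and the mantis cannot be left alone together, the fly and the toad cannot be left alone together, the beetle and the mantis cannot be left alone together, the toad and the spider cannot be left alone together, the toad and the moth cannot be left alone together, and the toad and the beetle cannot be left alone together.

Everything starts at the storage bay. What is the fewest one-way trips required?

Whatever the first load, the items left behind include a forbidden pair without the engineer. No opening move is safe, so no plan exists.

impossible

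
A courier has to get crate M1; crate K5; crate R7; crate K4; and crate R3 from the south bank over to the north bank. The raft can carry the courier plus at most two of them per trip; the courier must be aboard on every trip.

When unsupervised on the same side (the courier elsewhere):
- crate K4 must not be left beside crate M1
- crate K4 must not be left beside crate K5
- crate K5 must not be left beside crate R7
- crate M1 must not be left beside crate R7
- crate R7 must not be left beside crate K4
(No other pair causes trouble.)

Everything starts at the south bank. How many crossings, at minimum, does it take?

Counting alone: the courier can take at most 2 across per trip to the north bank, so moving all 5 needs at least 3 loaded trips out, with a return between consecutive ones — at least 5 crossings.
The safety rule pushes this higher. Following every safe sequence of crossings, the most of the 5 that can be at the north bank as the raft arrives there on crossing 5 is 4 — never all 5.
So no plan with fewer than 7 crossings exists, and this one achieves 7:
1. Courier goes to the north bank with crate K4 and crate R7.  [the south bank: crate K5, crate M1, crate R3 | the north bank: crate K4, crate R7]
2. Courier goes back to the south bank with crate R7.  [the south bank: crate K5, crate M1, crate R3, crate R7 | the north bank: crate K4]
3. Courier goes to the north bank with crate K5 and crate M1.  [the south bank: crate R3, crate R7 | the north bank: crate K4, crate K5, crate M1]
4. Courier goes back to the south bank with crate K4.  [the south bank: crate K4, crate R3, crate R7 | the north bank: crate K5, crate M1]
5. Courier goes to the north bank with crate R3 and crate R7.  [the south bank: crate K4 | the north bank: crate K5, crate M1, crate R3, crate R7]
6. Courier goes back to the south bank with crate R7.  [the south bank: crate K4, crate R7 | the north bank: crate K5, crate M1, crate R3]
7. Courier goes to the north bank with crate K4 and crate R7.  [the south bank: — | the north bank: crate K4, crate K5, crate M1, crate R3, crate R7]

7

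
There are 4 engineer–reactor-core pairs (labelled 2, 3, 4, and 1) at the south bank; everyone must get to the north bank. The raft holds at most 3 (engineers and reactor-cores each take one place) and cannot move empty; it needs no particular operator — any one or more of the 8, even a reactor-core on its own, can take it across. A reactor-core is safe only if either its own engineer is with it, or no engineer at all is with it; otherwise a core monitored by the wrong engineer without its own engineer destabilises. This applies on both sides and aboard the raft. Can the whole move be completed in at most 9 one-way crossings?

Yes — this plan uses 9 crossings (≤ 9):
1. engineer 2 and reactor-core 2 cross → the north bank.
2. engineer 2 crosses ← the south bank.
3. engineer 2, engineer 3, and reactor-core 3 cross → the north bank.
4. engineer 2 and reactor-core 2 cross ← the south bank.
5. engineer 1, engineer 2, and engineer 4 cross → the north bank.
6. reactor-core 3 crosses ← the south bank.
7. reactor-core 2 and reactor-core 3 cross → the north bank.
8. reactor-core 2 crosses ← the south bank.
9. reactor-core 1, reactor-core 2, and reactor-core 4 cross → the north bank.

Yes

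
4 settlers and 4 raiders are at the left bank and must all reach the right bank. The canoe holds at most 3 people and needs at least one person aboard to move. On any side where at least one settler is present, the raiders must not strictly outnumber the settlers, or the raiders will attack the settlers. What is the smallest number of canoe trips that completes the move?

Counting alone: each trip to the right bank takes at most 3 across and each return brings at least 1 back, so after t trips out (and t−1 returns) at most 3t − (t−1) of the 8 are across; that first reaches 8 at t = 4, so at least 7 crossings are needed.
The safety rule pushes this higher. Following every safe sequence of crossings, the most of the 8 that can be at the right bank as the canoe arrives there on crossing 7 is 7 — never all 8.
So no plan with fewer than 9 crossings exists, and this one achieves 9:
1. 2 raiders → the right bank.  (the left bank: 4S 2R; the right bank: 0S 2R)
2. 1 raider ← the left bank.  (the left bank: 4S 3R; the right bank: 0S 1R)
3. 3 raiders → the right bank.  (the left bank: 4S 0R; the right bank: 0S 4R)
4. 1 raider ← the left bank.  (the left bank: 4S 1R; the right bank: 0S 3R)
5. 3 settlers → the right bank.  (the left bank: 1S 1R; the right bank: 3S 3R)
6. 1 settler and 1 raider ← the left bank.  (the left bank: 2S 2R; the right bank: 2S 2R)
7. 2 settlers → the right bank.  (the left bank: 0S 2R; the right bank: 4S 2R)
8. 1 raider ← the left bank.  (the left bank: 0S 3R; the right bank: 4S 1R)
9. 3 raiders → the right bank.  (the left bank: 0S 0R; the right bank: 4S 4R)

9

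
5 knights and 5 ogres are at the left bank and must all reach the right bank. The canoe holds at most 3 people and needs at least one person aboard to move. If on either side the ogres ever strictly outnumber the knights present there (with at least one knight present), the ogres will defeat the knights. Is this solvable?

1. 2 ogres → the right bank.  (the left bank: 5K 3O; the right bank: 0K 2O)
2. 1 ogre ← the left bank.  (the left bank: 5K 4O; the right bank: 0K 1O)
3. 3 ogres → the right bank.  (the left bank: 5K 1O; the right bank: 0K 4O)
4. 1 ogre ← the left bank.  (the left bank: 5K 2O; the right bank: 0K 3O)
5. 3 knights → the right bank.  (the left bank: 2K 2O; the right bank: 3K 3O)
6. 1 knight and 1 ogre ← the left bank.  (the left bank: 3K 3O; the right bank: 2K 2O)
7. 3 knights → the right bank.  (the left bank: 0K 3O; the right bank: 5K 2O)
8. 1 ogre ← the left bank.  (the left bank: 0K 4O; the right bank: 5K 1O)
9. 2 ogres → the right bank.  (the left bank: 0K 2O; the right bank: 5K 3O)
10. 1 ogre ← the left bank.  (the left bank: 0K 3O; the right bank: 5K 2O)
11. 3 ogres → the right bank.  (the left bank: 0K 0O; the right bank: 5K 5O)

Yes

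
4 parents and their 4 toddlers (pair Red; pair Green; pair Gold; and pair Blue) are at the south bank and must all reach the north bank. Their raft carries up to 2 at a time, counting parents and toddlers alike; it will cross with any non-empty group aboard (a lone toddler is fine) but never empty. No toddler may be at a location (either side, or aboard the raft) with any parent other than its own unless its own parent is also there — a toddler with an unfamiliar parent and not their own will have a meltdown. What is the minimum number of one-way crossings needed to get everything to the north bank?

Following every safe sequence of crossings from the start, the most of the 8 that can be at the north bank as the raft arrives there on crossings 1, 3, 5 is 2, 3, 4 respectively; the best ever achieved is 4 of 8.
From crossing 7 on, no configuration arises that was not already reachable earlier: only 44 distinct safe configurations (who is on which side, and where the raft is) can ever be reached, none of them has everyone across, and every continuation just revisits them. So no valid plan exists.

impossible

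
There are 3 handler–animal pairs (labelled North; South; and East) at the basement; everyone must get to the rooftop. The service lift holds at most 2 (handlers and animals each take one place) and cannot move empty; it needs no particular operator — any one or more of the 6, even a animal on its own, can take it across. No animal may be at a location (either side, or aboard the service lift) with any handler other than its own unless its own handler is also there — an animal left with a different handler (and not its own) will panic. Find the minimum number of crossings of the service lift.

Counting alone: each trip to the rooftop takes at most 2 across and each return brings at least 1 back, so after t trips out (and t−1 returns) at most 2t − (t−1) of the 6 are across; that first reaches 6 at t = 5, so at least 9 crossings are needed.
The safety rule pushes this higher. Following every safe sequence of crossings, the most of the 6 that can be at the rooftop as the service lift arrives there on crossing 9 is 5 — never all 6.
So no plan with fewer than 11 crossings exists, and this one achieves 11:
1. animal North and handler North cross → the rooftop.
2. handler North crosses ← the basement.
3. animal East and animal South cross → the rooftop.
4. animal North crosses ← the basement.
5. handler East and handler South cross → the rooftop.
6. animal South and handler South cross ← the basement.
7. handler North and handler South cross → the rooftop.
8. animal East crosses ← the basement.
9. animal North and animal South cross → the rooftop.
10. handler East crosses ← the basement.
11. animal East and handler East cross → the rooftop.

11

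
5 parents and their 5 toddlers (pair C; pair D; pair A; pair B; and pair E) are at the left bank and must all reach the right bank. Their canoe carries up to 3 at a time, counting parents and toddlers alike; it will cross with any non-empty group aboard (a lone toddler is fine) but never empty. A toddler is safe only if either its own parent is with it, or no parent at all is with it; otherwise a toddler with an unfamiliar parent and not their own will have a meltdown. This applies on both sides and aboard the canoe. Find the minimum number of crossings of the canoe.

11

Counting alone: each trip to the right bank takes at most 3 across and each return brings at least 1 back, so after t trips out (and t−1 returns) at most 3t − (t−1) of the 10 are across; that first reaches 10 at t = 5, so at least 9 crossings are needed.
The safety rule pushes this higher. Following every safe sequence of crossings, the most of the 10 that can be at the right bank as the canoe arrives there on crossing 9 is 9 — never all 10.
So no plan with fewer than 11 crossings exists, and this one achieves 11:
1. parent C and toddler C cross → the right bank.
2. parent C crosses ← the left bank.
3. toddler A, toddler B, and toddler D cross → the right bank.
4. toddler C crosses ← the left bank.
5. parent A, parent B, and parent D cross → the right bank.
6. parent D and toddler D cross ← the left bank.
7. parent C, parent D, and parent E cross → the right bank.
8. toddler A crosses ← the left bank.
9. toddler C and toddler D cross → the right bank.
10. toddler C crosses ← the left bank.
11. toddler A, toddler C, and toddler E cross → the right bank.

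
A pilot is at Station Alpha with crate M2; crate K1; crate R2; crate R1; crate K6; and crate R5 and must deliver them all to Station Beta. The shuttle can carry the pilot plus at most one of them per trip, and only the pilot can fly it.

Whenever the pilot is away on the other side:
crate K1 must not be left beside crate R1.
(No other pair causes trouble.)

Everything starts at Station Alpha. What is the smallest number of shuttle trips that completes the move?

11

Counting alone: the pilot can take at most 1 across per trip to Station Beta, so moving all 6 needs at least 6 loaded trips out, with a return between consecutive ones — at least 11 crossings.
The plan below uses exactly 11 crossings, so it is optimal:
1. Pilot goes to Station Beta with crate K1.
2. Pilot goes back to Station Alpha alone.
3. Pilot goes to Station Beta with crate M2.
4. Pilot goes back to Station Alpha alone.
5. Pilot goes to Station Beta with crate R2.
6. Pilot goes back to Station Alpha alone.
7. Pilot goes to Station Beta with crate K6.
8. Pilot goes back to Station Alpha alone.
9. Pilot goes to Station Beta with crate R5.
10. Pilot goes back to Station Alpha alone.
11. Pilot goes to Station Beta with crate R1.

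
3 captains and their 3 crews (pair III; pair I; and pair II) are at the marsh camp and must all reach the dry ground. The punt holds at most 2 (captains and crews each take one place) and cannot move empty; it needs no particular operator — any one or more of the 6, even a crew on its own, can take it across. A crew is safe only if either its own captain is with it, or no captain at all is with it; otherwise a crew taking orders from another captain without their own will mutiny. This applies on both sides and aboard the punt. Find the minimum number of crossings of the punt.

11

Counting alone: each trip to the dry ground takes at most 2 across and each return brings at least 1 back, so after t trips out (and t−1 returns) at most 2t − (t−1) of the 6 are across; that first reaches 6 at t = 5, so at least 9 crossings are needed.
The safety rule pushes this higher. Following every safe sequence of crossings, the most of the 6 that can be at the dry ground as the punt arrives there on crossing 9 is 5 — never all 6.
So no plan with fewer than 11 crossings exists, and this one achieves 11:
1. captain III and crew III cross → the dry ground.
2. captain III crosses ← the marsh camp.
3. crew I and crew II cross → the dry ground.
4. crew III crosses ← the marsh camp.
5. captain I and captain II cross → the dry ground.
6. captain I and crew I cross ← the marsh camp.
7. captain I and captain III cross → the dry ground.
8. crew II crosses ← the marsh camp.
9. crew I and crew III cross → the dry ground.
10. captain II crosses ← the marsh camp.
11. captain II and crew II cross → the dry ground.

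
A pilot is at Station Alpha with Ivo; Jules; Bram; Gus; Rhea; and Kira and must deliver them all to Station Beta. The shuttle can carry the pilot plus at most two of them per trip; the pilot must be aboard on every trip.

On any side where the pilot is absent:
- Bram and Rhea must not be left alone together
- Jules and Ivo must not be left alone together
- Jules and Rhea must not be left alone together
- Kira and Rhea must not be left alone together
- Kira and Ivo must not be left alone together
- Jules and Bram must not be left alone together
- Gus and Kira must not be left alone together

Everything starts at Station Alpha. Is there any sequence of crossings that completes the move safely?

Whatever the first load, the items left behind include a forbidden pair without the pilot. No opening move is safe, so no plan exists.

No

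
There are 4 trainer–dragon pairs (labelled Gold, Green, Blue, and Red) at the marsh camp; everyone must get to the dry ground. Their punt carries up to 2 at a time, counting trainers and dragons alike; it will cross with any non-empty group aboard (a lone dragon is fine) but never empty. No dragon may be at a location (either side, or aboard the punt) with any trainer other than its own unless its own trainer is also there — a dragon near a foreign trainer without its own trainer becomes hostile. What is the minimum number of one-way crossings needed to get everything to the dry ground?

impossible

Following every safe sequence of crossings from the start, the most of the 8 that can be at the dry ground as the punt arrives there on crossings 1, 3, 5 is 2, 3, 4 respectively; the best ever achieved is 4 of 8.
From crossing 7 on, no configuration arises that was not already reachable earlier: only 44 distinct safe configurations (who is on which side, and where the punt is) can ever be reached, none of them has everyone across, and every continuation just revisits them. So no valid plan exists.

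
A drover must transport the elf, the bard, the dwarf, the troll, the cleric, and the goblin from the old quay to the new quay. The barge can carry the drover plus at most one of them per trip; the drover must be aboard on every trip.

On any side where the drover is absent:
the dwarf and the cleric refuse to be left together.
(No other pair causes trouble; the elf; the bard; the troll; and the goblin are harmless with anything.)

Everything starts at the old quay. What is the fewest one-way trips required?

11

Counting alone: the drover can take at most 1 across per trip to the new quay, so moving all 6 needs at least 6 loaded trips out, with a return between consecutive ones — at least 11 crossings.
The plan below uses exactly 11 crossings, so it is optimal:
1. Drover goes to the new quay with the dwarf.  [the old quay: the bard, the cleric, the elf, the goblin, the troll | the new quay: the dwarf]
2. Drover goes back to the old quay alone.  [the old quay: the bard, the cleric, the elf, the goblin, the troll | the new quay: the dwarf]
3. Drover goes to the new quay with the elf.  [the old quay: the bard, the cleric, the goblin, the troll | the new quay: the dwarf, the elf]
4. Drover goes back to the old quay alone.  [the old quay: the bard, the cleric, the goblin, the troll | the new quay: the dwarf, the elf]
5. Drover goes to the new quay with the bard.  [the old quay: the cleric, the goblin, the troll | the new quay: the bard, the dwarf, the elf]
6. Drover goes back to the old quay alone.  [the old quay: the cleric, the goblin, the troll | the new quay: the bard, the dwarf, the elf]
7. Drover goes to the new quay with the troll.  [the old quay: the cleric, the goblin | the new quay: the bard, the dwarf, the elf, the troll]
8. Drover goes back to the old quay alone.  [the old quay: the cleric, the goblin | the new quay: the bard, the dwarf, the elf, the troll]
9. Drover goes to the new quay with the goblin.  [the old quay: the cleric | the new quay: the bard, the dwarf, the elf, the goblin, the troll]
10. Drover goes back to the old quay alone.  [the old quay: the cleric | the new quay: the bard, the dwarf, the elf, the goblin, the troll]
11. Drover goes to the new quay with the cleric.  [the old quay: — | the new quay: the bard, the cleric, the dwarf, the elf, the goblin, the troll]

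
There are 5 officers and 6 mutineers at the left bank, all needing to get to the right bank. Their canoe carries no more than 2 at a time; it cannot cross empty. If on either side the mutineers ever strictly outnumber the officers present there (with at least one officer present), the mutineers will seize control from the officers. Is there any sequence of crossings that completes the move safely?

The mutineers already outnumber the officers at the left bank before anyone moves, so the starting position itself is disallowed.

No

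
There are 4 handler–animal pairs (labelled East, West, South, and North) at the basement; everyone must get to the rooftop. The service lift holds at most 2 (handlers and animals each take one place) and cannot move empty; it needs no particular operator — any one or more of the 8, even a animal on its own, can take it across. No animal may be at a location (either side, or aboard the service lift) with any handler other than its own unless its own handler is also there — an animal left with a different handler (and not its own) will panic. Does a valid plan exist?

No

Following every safe sequence of crossings from the start, the most of the 8 that can be at the rooftop as the service lift arrives there on crossings 1, 3, 5 is 2, 3, 4 respectively; the best ever achieved is 4 of 8.
From crossing 7 on, no configuration arises that was not already reachable earlier: only 44 distinct safe configurations (who is on which side, and where the service lift is) can ever be reached, none of them has everyone across, and every continuation just revisits them. So no valid plan exists.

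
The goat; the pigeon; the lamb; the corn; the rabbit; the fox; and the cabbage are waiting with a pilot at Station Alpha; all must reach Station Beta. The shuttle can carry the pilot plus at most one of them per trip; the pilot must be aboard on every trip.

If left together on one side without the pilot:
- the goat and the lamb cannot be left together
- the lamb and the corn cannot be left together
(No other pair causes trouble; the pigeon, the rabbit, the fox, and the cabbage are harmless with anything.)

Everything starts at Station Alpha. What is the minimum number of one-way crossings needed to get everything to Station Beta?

15

Counting alone: the pilot can take at most 1 across per trip to Station Beta, so moving all 7 needs at least 7 loaded trips out, with a return between consecutive ones — at least 13 crossings.
The safety rule pushes this higher. Following every safe sequence of crossings, the most of the 7 that can be at Station Beta as the shuttle arrives there on crossing 13 is 6 — never all 7.
So no plan with fewer than 15 crossings exists, and this one achieves 15:
1. Pilot goes to Station Beta with the lamb.
2. Pilot goes back to Station Alpha alone.
3. Pilot goes to Station Beta with the goat.
4. Pilot goes back to Station Alpha with the lamb.
5. Pilot goes to Station Beta with the corn.
6. Pilot goes back to Station Alpha alone.
7. Pilot goes to Station Beta with the pigeon.
8. Pilot goes back to Station Alpha alone.
9. Pilot goes to Station Beta with the rabbit.
10. Pilot goes back to Station Alpha alone.
11. Pilot goes to Station Beta with the fox.
12. Pilot goes back to Station Alpha alone.
13. Pilot goes to Station Beta with the cabbage.
14. Pilot goes back to Station Alpha alone.
15. Pilot goes to Station Beta with the lamb.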